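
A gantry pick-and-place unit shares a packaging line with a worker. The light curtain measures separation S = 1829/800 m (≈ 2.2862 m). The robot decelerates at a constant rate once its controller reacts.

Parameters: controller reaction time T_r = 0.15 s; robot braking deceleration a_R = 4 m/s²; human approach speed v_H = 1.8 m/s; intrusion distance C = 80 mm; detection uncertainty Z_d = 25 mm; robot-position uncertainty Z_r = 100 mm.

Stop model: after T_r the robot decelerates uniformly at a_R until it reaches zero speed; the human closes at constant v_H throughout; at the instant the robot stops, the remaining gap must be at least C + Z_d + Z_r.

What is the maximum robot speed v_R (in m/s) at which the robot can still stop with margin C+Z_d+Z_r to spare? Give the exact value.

at the boundary: (1/8)·v² + (3/5)·v + (-1449/800) = 0
  disc = (3/5)² − 4·(1/8)·(-1449/800) = 81/64 ; √disc = 9/8
  v_R = (−(3/5) + 9/8) / (2·(1/8)) = 21/10 m/s
check:
stop time T_s = (21/10)/4 = 0.5250 s
robot covers v_R·T_r = 2.1000·0.1500 = 0.3150 m before braking
robot under decel: 2.1000²/(2·4.0000) = 0.5513 m
person approaches 1.8000·(0.1500+0.5250) = 1.2150 m
margins: 0.0800+0.0250+0.1000 = 0.2050 m
sum ≈ 0.3150+0.5513+1.2150+0.2050 ≈ 2.2862 m = S ✓

v_R_max = 21/10 m/s = 2.1000 m/s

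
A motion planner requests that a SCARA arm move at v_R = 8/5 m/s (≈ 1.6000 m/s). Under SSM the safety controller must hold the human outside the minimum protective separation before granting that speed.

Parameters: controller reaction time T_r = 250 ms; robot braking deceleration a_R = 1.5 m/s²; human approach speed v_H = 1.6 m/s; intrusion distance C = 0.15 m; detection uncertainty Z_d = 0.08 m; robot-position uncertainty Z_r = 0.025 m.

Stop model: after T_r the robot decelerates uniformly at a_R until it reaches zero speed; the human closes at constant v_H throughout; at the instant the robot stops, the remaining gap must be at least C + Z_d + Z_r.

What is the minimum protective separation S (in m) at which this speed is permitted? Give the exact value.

stop time T_s = (8/5)/(3/2) = 1.0667 s
robot in T_r: 1.6000·0.2500 = 0.4000 m
robot under decel: 1.6000²/(2·1.5000) = 0.8533 m
human closes 1.6000·1.3167 = 2.1067 m
margins: 0.1500+0.0800+0.0250 = 0.2550 m
S_min ≈ 0.4000+0.8533+2.1067+0.2550  ⇒  S_min = 723/200 m

S_min = 723/200 m = 3.6150 m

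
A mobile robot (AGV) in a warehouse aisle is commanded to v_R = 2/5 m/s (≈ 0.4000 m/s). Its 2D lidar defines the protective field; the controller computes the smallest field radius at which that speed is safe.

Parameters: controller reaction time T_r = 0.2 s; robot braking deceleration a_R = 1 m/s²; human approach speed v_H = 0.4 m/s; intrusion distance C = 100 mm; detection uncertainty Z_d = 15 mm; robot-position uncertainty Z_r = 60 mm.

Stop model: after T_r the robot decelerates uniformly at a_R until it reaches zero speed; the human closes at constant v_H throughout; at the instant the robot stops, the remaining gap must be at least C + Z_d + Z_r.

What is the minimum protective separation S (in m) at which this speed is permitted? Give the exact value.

S_min = 23/40 m = 0.5750 m

stop time T_s = (2/5)/1 = 0.4000 s
robot covers v_R·T_r = 0.4000·0.2000 = 0.0800 m before braking
robot covers 0.4000·0.4000 − ½·1.0000·0.4000² = 0.0800 m while stopping
human over T_r+T_s: 0.4000·(0.2000+0.4000) = 0.2400 m
margins: 0.1000+0.0150+0.0600 = 0.1750 m
S_min ≈ 0.0800+0.0800+0.2400+0.1750  ⇒  S_min = 23/40 m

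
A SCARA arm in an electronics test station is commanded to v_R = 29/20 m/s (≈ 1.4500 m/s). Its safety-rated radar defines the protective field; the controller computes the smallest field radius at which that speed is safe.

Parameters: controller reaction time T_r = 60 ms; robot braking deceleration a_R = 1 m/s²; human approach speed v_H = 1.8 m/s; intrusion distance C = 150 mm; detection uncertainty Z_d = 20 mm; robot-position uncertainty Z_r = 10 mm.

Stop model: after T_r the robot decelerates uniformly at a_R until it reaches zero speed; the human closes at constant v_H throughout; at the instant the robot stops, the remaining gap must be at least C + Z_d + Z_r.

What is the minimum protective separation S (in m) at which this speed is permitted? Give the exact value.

braking lasts T_s = (29/20)/1 = 1.4500 s
robot covers v_R·T_r = 1.4500·0.0600 = 0.0870 m before braking
braking distance = 1.4500²/(2·1.0000) = 1.0513 m
human closes 1.8000·1.5100 = 2.7180 m
residual clearance needed = 0.1500+0.0200+0.0100 = 0.1800 m
S_min ≈ 0.0870+1.0513+2.7180+0.1800  ⇒  S_min = 3229/800 m

S_min = 3229/800 m = 4.0362 m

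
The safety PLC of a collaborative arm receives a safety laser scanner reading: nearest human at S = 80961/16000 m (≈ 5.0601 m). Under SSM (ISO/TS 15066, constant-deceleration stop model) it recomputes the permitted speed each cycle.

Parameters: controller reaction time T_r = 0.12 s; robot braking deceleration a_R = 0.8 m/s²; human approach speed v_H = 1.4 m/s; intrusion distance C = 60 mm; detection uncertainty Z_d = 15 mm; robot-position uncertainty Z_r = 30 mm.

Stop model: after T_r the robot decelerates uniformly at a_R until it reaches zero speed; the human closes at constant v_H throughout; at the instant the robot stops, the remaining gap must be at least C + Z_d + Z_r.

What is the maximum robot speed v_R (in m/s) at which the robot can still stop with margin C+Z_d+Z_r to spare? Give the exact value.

quadratic (5/8)·v² + (187/100)·v + (-76593/16000) = 0
  disc = (187/100)² − 4·(5/8)·(-76593/16000) = 2474329/160000 ; √disc = 1573/400
  v_R = (−(187/100) + 1573/400) / (2·(5/8)) = 33/20 m/s
check:
T_s = v_R/a_R = (33/20)/(4/5) = 2.0625 s
robot in T_r: 1.6500·0.1200 = 0.1980 m
robot covers 1.6500·2.0625 − ½·0.8000·2.0625² = 1.7016 m while stopping
human over T_r+T_s: 1.4000·(0.1200+2.0625) = 3.0555 m
C+Z_d+Z_r = 0.0600+0.0150+0.0300 = 0.1050 m
sum ≈ 0.1980+1.7016+3.0555+0.1050 ≈ 5.0601 m = S ✓

v_R_max = 33/20 m/s = 1.6500 m/s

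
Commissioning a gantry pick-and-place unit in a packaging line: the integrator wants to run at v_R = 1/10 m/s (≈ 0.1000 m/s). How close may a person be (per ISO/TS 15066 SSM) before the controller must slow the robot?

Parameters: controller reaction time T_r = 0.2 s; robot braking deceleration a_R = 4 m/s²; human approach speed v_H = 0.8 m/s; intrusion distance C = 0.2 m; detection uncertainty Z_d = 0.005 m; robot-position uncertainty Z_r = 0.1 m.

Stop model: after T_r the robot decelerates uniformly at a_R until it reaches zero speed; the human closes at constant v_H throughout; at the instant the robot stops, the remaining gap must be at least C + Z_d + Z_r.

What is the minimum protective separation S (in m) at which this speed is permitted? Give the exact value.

stop time T_s = (1/10)/4 = 0.0250 s
robot in T_r: 0.1000·0.2000 = 0.0200 m
braking distance = 0.1000²/(2·4.0000) = 0.0013 m
human over T_r+T_s: 0.8000·(0.2000+0.0250) = 0.1800 m
C+Z_d+Z_r = 0.2000+0.0050+0.1000 = 0.3050 m
S_min ≈ 0.0200+0.0013+0.1800+0.3050  ⇒  S_min = 81/160 m

S_min = 81/160 m = 0.5062 m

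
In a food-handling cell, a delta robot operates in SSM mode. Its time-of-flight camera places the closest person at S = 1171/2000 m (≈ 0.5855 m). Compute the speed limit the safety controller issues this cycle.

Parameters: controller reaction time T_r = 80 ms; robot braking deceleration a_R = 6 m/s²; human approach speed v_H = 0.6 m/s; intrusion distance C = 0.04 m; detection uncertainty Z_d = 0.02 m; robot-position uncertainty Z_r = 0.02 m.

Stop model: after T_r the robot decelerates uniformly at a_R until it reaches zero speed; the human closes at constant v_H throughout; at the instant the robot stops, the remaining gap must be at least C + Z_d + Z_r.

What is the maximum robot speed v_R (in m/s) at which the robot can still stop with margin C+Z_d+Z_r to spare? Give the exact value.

v_R_max = 3/2 m/s = 1.5000 m/s

at the boundary: (1/12)·v² + (9/50)·v + (-183/400) = 0
  disc = (9/50)² − 4·(1/12)·(-183/400) = 1849/10000 ; √disc = 43/100
  v_R = (−(9/50) + 43/100) / (2·(1/12)) = 3/2 m/s
check:
braking lasts T_s = (3/2)/6 = 0.2500 s
robot in T_r: 1.5000·0.0800 = 0.1200 m
robot covers 1.5000·0.2500 − ½·6.0000·0.2500² = 0.1875 m while stopping
human over T_r+T_s: 0.6000·(0.0800+0.2500) = 0.1980 m
residual clearance needed = 0.0400+0.0200+0.0200 = 0.0800 m
sum ≈ 0.1200+0.1875+0.1980+0.0800 ≈ 0.5855 m = S ✓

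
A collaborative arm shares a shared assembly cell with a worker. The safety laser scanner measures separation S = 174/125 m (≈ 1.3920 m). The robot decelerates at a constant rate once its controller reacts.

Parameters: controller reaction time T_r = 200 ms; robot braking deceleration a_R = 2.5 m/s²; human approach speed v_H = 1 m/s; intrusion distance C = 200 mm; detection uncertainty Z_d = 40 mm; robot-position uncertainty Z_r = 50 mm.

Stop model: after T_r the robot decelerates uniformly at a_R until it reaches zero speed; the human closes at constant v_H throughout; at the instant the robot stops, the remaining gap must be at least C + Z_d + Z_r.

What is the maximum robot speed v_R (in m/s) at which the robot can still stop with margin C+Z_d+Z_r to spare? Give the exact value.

v_R_max = 11/10 m/s = 1.1000 m/s

quadratic (1/5)·v² + (3/5)·v + (-451/500) = 0
  disc = (3/5)² − 4·(1/5)·(-451/500) = 676/625 ; √disc = 26/25
  v_R = (−(3/5) + 26/25) / (2·(1/5)) = 11/10 m/s
check:
stop time T_s = (11/10)/(5/2) = 0.4400 s
robot covers v_R·T_r = 1.1000·0.2000 = 0.2200 m before braking
braking distance = 1.1000²/(2·2.5000) = 0.2420 m
person approaches 1.0000·(0.2000+0.4400) = 0.6400 m
residual clearance needed = 0.2000+0.0400+0.0500 = 0.2900 m
sum ≈ 0.2200+0.2420+0.6400+0.2900 ≈ 1.3920 m = S ✓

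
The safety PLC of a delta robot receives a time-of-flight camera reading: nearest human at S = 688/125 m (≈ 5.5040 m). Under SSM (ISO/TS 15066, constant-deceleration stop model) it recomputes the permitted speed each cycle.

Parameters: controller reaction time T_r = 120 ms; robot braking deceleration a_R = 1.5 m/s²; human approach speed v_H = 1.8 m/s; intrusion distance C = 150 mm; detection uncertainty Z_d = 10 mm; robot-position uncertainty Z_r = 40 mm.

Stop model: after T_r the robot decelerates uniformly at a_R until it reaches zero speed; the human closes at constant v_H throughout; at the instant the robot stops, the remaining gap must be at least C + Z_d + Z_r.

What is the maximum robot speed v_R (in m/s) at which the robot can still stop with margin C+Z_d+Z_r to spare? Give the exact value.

at the boundary: (1/3)·v² + (33/25)·v + (-636/125) = 0
  disc = (33/25)² − 4·(1/3)·(-636/125) = 5329/625 ; √disc = 73/25
  v_R = (−(33/25) + 73/25) / (2·(1/3)) = 12/5 m/s
check:
T_s = v_R/a_R = (12/5)/(3/2) = 1.6000 s
robot in T_r: 2.4000·0.1200 = 0.2880 m
robot covers 2.4000·1.6000 − ½·1.5000·1.6000² = 1.9200 m while stopping
human over T_r+T_s: 1.8000·(0.1200+1.6000) = 3.0960 m
residual clearance needed = 0.1500+0.0100+0.0400 = 0.2000 m
sum ≈ 0.2880+1.9200+3.0960+0.2000 ≈ 5.5040 m = S ✓

v_R_max = 12/5 m/s = 2.4000 m/s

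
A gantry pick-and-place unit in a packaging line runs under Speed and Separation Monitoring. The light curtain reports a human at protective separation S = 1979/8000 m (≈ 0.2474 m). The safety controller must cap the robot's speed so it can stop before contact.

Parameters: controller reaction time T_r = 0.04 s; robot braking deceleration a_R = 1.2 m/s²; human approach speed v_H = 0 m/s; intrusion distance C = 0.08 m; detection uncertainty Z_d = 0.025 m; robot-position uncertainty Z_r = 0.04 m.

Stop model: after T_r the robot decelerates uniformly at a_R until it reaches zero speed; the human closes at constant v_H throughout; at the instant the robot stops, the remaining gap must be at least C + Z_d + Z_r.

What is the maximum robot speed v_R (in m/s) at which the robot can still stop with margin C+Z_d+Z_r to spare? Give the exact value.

at the boundary: (5/12)·v² + (1/25)·v + (-819/8000) = 0
  disc = (1/25)² − 4·(5/12)·(-819/8000) = 6889/40000 ; √disc = 83/200
  v_R = (−(1/25) + 83/200) / (2·(5/12)) = 9/20 m/s
check:
braking lasts T_s = (9/20)/(6/5) = 0.3750 s
reaction-phase robot travel = 0.4500·0.0400 = 0.0180 m
braking distance = 0.4500²/(2·1.2000) = 0.0844 m
human over T_r+T_s: 0.0000·(0.0400+0.3750) = 0.0000 m
C+Z_d+Z_r = 0.0800+0.0250+0.0400 = 0.1450 m
sum ≈ 0.0180+0.0844+0.0000+0.1450 ≈ 0.2474 m = S ✓

v_R_max = 9/20 m/s = 0.4500 m/s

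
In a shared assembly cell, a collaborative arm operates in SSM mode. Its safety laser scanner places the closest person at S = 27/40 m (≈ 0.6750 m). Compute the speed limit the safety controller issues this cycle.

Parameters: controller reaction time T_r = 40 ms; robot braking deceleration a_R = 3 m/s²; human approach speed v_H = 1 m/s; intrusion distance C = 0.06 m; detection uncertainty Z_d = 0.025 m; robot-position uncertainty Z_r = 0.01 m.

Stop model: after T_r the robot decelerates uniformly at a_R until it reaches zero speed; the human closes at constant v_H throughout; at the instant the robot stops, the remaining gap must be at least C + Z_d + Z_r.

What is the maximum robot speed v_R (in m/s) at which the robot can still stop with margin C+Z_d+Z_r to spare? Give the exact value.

v_R_max = 1 m/s = 1.0000 m/s

quadratic (1/6)·v² + (28/75)·v + (-27/50) = 0
  disc = (28/75)² − 4·(1/6)·(-27/50) = 2809/5625 ; √disc = 53/75
  v_R = (−(28/75) + 53/75) / (2·(1/6)) = 1 m/s
check:
braking lasts T_s = 1/3 = 0.3333 s
reaction-phase robot travel = 1.0000·0.0400 = 0.0400 m
robot covers 1.0000·0.3333 − ½·3.0000·0.3333² = 0.1667 m while stopping
human over T_r+T_s: 1.0000·(0.0400+0.3333) = 0.3733 m
C+Z_d+Z_r = 0.0600+0.0250+0.0100 = 0.0950 m
sum ≈ 0.0400+0.1667+0.3733+0.0950 ≈ 0.6750 m = S ✓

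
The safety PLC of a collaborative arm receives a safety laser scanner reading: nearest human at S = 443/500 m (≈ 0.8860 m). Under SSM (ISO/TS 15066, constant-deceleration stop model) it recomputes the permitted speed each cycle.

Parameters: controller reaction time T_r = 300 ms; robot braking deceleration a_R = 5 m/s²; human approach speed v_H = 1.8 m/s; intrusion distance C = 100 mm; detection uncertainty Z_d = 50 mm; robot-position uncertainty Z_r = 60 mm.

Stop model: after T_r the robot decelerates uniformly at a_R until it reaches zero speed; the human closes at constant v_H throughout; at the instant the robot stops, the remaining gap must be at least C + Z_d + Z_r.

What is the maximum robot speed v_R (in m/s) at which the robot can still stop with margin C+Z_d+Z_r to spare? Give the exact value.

v_R_max = 1/5 m/s = 0.2000 m/s

collect terms ⇒ (1/10)·v_R² + (33/50)·v_R + (-17/125) = 0
  disc = (33/50)² − 4·(1/10)·(-17/125) = 49/100 ; √disc = 7/10
  v_R = (−(33/50) + 7/10) / (2·(1/10)) = 1/5 m/s
check:
braking lasts T_s = (1/5)/5 = 0.0400 s
robot covers v_R·T_r = 0.2000·0.3000 = 0.0600 m before braking
braking distance = 0.2000²/(2·5.0000) = 0.0040 m
human over T_r+T_s: 1.8000·(0.3000+0.0400) = 0.6120 m
margins: 0.1000+0.0500+0.0600 = 0.2100 m
sum ≈ 0.0600+0.0040+0.6120+0.2100 ≈ 0.8860 m = S ✓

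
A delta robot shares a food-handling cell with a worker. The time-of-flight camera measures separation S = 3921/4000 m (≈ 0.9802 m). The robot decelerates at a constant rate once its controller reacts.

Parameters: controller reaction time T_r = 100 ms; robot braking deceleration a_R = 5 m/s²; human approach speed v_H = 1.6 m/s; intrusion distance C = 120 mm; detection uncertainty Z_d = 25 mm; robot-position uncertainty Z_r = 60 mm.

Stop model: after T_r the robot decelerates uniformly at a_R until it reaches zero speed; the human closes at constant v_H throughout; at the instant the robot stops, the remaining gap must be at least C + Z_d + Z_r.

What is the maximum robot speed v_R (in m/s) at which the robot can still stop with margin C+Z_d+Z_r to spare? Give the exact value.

quadratic (1/10)·v² + (21/50)·v + (-2461/4000) = 0
  disc = (21/50)² − 4·(1/10)·(-2461/4000) = 169/400 ; √disc = 13/20
  v_R = (−(21/50) + 13/20) / (2·(1/10)) = 23/20 m/s
check:
stop time T_s = (23/20)/5 = 0.2300 s
robot in T_r: 1.1500·0.1000 = 0.1150 m
robot under decel: 1.1500²/(2·5.0000) = 0.1323 m
human over T_r+T_s: 1.6000·(0.1000+0.2300) = 0.5280 m
margins: 0.1200+0.0250+0.0600 = 0.2050 m
sum ≈ 0.1150+0.1323+0.5280+0.2050 ≈ 0.9802 m = S ✓

v_R_max = 23/20 m/s = 1.1500 m/s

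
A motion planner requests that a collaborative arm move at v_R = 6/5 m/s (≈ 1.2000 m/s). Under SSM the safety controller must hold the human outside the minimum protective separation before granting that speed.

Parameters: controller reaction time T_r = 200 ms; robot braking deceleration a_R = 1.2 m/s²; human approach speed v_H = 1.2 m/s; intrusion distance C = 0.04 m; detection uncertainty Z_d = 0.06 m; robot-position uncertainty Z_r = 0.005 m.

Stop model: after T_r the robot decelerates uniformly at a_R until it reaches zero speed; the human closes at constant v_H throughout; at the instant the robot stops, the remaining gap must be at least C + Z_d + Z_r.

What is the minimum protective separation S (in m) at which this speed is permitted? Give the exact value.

T_s = v_R/a_R = (6/5)/(6/5) = 1.0000 s
reaction-phase robot travel = 1.2000·0.2000 = 0.2400 m
robot under decel: 1.2000²/(2·1.2000) = 0.6000 m
person approaches 1.2000·(0.2000+1.0000) = 1.4400 m
residual clearance needed = 0.0400+0.0600+0.0050 = 0.1050 m
S_min ≈ 0.2400+0.6000+1.4400+0.1050  ⇒  S_min = 477/200 m

S_min = 477/200 m = 2.3850 m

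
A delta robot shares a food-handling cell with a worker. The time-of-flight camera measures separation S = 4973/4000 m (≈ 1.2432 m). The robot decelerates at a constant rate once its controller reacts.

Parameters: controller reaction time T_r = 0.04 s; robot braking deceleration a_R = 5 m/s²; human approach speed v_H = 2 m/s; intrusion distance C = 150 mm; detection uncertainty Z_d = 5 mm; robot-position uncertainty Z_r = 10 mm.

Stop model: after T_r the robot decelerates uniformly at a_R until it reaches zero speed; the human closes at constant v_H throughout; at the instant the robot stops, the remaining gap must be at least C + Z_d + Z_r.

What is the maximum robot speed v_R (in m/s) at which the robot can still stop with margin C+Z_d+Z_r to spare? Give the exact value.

v_R_max = 33/20 m/s = 1.6500 m/s

collect terms ⇒ (1/10)·v_R² + (11/25)·v_R + (-3993/4000) = 0
  disc = (11/25)² − 4·(1/10)·(-3993/4000) = 5929/10000 ; √disc = 77/100
  v_R = (−(11/25) + 77/100) / (2·(1/10)) = 33/20 m/s
check:
braking lasts T_s = (33/20)/5 = 0.3300 s
reaction-phase robot travel = 1.6500·0.0400 = 0.0660 m
robot covers 1.6500·0.3300 − ½·5.0000·0.3300² = 0.2722 m while stopping
person approaches 2.0000·(0.0400+0.3300) = 0.7400 m
residual clearance needed = 0.1500+0.0050+0.0100 = 0.1650 m
sum ≈ 0.0660+0.2722+0.7400+0.1650 ≈ 1.2432 m = S ✓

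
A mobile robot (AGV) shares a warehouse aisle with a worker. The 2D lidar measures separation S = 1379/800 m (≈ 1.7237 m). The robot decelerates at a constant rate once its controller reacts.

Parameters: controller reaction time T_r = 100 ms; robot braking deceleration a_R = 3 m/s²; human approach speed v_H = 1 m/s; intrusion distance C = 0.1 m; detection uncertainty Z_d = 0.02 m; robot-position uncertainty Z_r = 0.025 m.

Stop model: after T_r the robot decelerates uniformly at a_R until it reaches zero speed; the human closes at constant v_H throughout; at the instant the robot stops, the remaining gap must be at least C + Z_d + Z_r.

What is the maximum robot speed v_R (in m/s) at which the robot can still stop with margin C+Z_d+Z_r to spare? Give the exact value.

quadratic (1/6)·v² + (13/30)·v + (-1183/800) = 0
  disc = (13/30)² − 4·(1/6)·(-1183/800) = 169/144 ; √disc = 13/12
  v_R = (−(13/30) + 13/12) / (2·(1/6)) = 39/20 m/s
check:
braking lasts T_s = (39/20)/3 = 0.6500 s
robot covers v_R·T_r = 1.9500·0.1000 = 0.1950 m before braking
robot under decel: 1.9500²/(2·3.0000) = 0.6338 m
person approaches 1.0000·(0.1000+0.6500) = 0.7500 m
C+Z_d+Z_r = 0.1000+0.0200+0.0250 = 0.1450 m
sum ≈ 0.1950+0.6338+0.7500+0.1450 ≈ 1.7237 m = S ✓

v_R_max = 39/20 m/s = 1.9500 m/s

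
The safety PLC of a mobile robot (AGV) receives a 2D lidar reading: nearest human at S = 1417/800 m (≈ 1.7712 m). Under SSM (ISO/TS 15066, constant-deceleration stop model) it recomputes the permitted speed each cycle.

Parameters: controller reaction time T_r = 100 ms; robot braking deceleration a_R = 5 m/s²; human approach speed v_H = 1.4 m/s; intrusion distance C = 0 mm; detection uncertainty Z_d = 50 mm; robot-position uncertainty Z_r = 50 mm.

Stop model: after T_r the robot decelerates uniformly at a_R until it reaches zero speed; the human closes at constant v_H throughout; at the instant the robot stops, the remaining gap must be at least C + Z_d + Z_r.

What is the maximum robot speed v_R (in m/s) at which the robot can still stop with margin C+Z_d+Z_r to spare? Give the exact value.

collect terms ⇒ (1/10)·v_R² + (19/50)·v_R + (-49/32) = 0
  disc = (19/50)² − 4·(1/10)·(-49/32) = 7569/10000 ; √disc = 87/100
  v_R = (−(19/50) + 87/100) / (2·(1/10)) = 49/20 m/s
check:
stop time T_s = (49/20)/5 = 0.4900 s
robot covers v_R·T_r = 2.4500·0.1000 = 0.2450 m before braking
robot covers 2.4500·0.4900 − ½·5.0000·0.4900² = 0.6002 m while stopping
human over T_r+T_s: 1.4000·(0.1000+0.4900) = 0.8260 m
C+Z_d+Z_r = 0.0000+0.0500+0.0500 = 0.1000 m
sum ≈ 0.2450+0.6002+0.8260+0.1000 ≈ 1.7712 m = S ✓

v_R_max = 49/20 m/s = 2.4500 m/s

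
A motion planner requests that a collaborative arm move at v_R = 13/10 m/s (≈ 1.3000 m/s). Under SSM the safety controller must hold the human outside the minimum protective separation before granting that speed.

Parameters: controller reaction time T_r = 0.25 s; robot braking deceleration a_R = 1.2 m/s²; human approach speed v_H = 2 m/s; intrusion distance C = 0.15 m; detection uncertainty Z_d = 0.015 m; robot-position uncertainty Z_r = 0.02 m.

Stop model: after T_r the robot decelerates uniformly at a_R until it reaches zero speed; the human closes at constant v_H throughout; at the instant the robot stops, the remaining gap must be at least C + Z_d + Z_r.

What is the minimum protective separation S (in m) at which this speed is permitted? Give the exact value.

S_min = 4657/1200 m = 3.8808 m

braking lasts T_s = (13/10)/(6/5) = 1.0833 s
robot covers v_R·T_r = 1.3000·0.2500 = 0.3250 m before braking
robot under decel: 1.3000²/(2·1.2000) = 0.7042 m
human closes 2.0000·1.3333 = 2.6667 m
margins: 0.1500+0.0150+0.0200 = 0.1850 m
S_min ≈ 0.3250+0.7042+2.6667+0.1850  ⇒  S_min = 4657/1200 m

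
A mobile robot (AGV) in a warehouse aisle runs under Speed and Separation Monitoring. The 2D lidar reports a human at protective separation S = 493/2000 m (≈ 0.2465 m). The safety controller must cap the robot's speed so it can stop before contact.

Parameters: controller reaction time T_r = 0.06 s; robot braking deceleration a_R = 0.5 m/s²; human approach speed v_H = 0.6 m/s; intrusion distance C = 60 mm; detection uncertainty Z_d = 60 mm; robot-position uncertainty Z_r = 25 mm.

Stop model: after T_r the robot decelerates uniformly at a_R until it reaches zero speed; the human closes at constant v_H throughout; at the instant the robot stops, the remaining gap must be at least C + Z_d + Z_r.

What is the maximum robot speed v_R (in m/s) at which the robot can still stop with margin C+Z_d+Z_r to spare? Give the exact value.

collect terms ⇒ (1)·v_R² + (63/50)·v_R + (-131/2000) = 0
  disc = (63/50)² − 4·(1)·(-131/2000) = 1156/625 ; √disc = 34/25
  v_R = (−(63/50) + 34/25) / (2·(1)) = 1/20 m/s
check:
T_s = v_R/a_R = (1/20)/(1/2) = 0.1000 s
robot in T_r: 0.0500·0.0600 = 0.0030 m
robot under decel: 0.0500²/(2·0.5000) = 0.0025 m
person approaches 0.6000·(0.0600+0.1000) = 0.0960 m
residual clearance needed = 0.0600+0.0600+0.0250 = 0.1450 m
sum ≈ 0.0030+0.0025+0.0960+0.1450 ≈ 0.2465 m = S ✓

v_R_max = 1/20 m/s = 0.0500 m/s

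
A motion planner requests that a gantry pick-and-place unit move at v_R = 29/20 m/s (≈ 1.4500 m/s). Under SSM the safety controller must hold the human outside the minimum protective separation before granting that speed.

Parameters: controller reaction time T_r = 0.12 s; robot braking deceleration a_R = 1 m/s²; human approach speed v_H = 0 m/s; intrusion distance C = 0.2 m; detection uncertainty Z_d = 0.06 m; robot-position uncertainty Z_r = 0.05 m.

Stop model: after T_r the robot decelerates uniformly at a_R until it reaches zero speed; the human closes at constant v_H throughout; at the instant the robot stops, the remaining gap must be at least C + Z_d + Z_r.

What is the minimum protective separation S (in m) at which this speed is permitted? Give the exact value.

stop time T_s = (29/20)/1 = 1.4500 s
robot in T_r: 1.4500·0.1200 = 0.1740 m
braking distance = 1.4500²/(2·1.0000) = 1.0513 m
person approaches 0.0000·(0.1200+1.4500) = 0.0000 m
residual clearance needed = 0.2000+0.0600+0.0500 = 0.3100 m
S_min ≈ 0.1740+1.0513+0.0000+0.3100  ⇒  S_min = 6141/4000 m

S_min = 6141/4000 m = 1.5353 m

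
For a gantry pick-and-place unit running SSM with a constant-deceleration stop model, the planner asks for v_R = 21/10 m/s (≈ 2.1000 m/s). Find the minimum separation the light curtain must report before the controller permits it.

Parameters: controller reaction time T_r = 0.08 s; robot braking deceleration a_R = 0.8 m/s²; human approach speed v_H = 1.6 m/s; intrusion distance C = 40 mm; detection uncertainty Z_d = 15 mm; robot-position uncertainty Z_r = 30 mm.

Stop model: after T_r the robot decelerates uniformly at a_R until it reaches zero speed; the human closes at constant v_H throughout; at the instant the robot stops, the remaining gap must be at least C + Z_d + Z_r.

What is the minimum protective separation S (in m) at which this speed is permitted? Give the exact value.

braking lasts T_s = (21/10)/(4/5) = 2.6250 s
robot covers v_R·T_r = 2.1000·0.0800 = 0.1680 m before braking
braking distance = 2.1000²/(2·0.8000) = 2.7563 m
person approaches 1.6000·(0.0800+2.6250) = 4.3280 m
C+Z_d+Z_r = 0.0400+0.0150+0.0300 = 0.0850 m
S_min ≈ 0.1680+2.7563+4.3280+0.0850  ⇒  S_min = 29349/4000 m

S_min = 29349/4000 m = 7.3373 m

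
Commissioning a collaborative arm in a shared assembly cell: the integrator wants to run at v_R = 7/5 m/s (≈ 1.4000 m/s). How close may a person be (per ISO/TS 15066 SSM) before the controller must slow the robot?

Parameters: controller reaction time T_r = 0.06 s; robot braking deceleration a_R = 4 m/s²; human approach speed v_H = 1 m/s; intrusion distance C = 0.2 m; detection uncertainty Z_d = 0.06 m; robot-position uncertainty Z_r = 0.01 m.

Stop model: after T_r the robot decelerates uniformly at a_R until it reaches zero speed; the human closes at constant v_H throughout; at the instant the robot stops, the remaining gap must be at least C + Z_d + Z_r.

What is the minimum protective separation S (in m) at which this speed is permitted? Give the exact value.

S_min = 1009/1000 m = 1.0090 m

braking lasts T_s = (7/5)/4 = 0.3500 s
robot covers v_R·T_r = 1.4000·0.0600 = 0.0840 m before braking
braking distance = 1.4000²/(2·4.0000) = 0.2450 m
human closes 1.0000·0.4100 = 0.4100 m
residual clearance needed = 0.2000+0.0600+0.0100 = 0.2700 m
S_min ≈ 0.0840+0.2450+0.4100+0.2700  ⇒  S_min = 1009/1000 m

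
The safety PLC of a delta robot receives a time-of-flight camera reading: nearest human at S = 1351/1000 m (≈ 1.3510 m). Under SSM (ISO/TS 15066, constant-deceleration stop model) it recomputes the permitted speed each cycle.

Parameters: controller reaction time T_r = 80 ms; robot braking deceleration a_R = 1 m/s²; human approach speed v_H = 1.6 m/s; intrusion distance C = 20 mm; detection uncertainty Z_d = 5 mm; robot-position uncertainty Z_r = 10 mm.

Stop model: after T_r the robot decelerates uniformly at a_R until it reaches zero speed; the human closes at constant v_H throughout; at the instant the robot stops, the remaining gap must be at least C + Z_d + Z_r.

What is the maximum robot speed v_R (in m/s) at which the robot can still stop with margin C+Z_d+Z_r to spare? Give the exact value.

quadratic (1/2)·v² + (42/25)·v + (-297/250) = 0
  disc = (42/25)² − 4·(1/2)·(-297/250) = 3249/625 ; √disc = 57/25
  v_R = (−(42/25) + 57/25) / (2·(1/2)) = 3/5 m/s
check:
braking lasts T_s = (3/5)/1 = 0.6000 s
robot covers v_R·T_r = 0.6000·0.0800 = 0.0480 m before braking
braking distance = 0.6000²/(2·1.0000) = 0.1800 m
person approaches 1.6000·(0.0800+0.6000) = 1.0880 m
residual clearance needed = 0.0200+0.0050+0.0100 = 0.0350 m
sum ≈ 0.0480+0.1800+1.0880+0.0350 ≈ 1.3510 m = S ✓

v_R_max = 3/5 m/s = 0.6000 m/s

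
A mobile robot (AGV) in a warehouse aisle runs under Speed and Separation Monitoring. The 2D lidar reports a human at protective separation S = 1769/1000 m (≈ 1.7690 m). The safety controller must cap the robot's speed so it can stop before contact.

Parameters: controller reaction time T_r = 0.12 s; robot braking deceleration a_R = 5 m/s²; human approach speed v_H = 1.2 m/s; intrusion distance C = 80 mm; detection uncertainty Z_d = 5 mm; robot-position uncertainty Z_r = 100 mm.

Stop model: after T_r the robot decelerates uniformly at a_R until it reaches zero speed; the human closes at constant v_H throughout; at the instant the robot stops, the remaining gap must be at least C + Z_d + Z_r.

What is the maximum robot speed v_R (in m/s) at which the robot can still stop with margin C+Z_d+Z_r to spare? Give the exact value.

collect terms ⇒ (1/10)·v_R² + (9/25)·v_R + (-36/25) = 0
  disc = (9/25)² − 4·(1/10)·(-36/25) = 441/625 ; √disc = 21/25
  v_R = (−(9/25) + 21/25) / (2·(1/10)) = 12/5 m/s
check:
stop time T_s = (12/5)/5 = 0.4800 s
reaction-phase robot travel = 2.4000·0.1200 = 0.2880 m
robot covers 2.4000·0.4800 − ½·5.0000·0.4800² = 0.5760 m while stopping
human over T_r+T_s: 1.2000·(0.1200+0.4800) = 0.7200 m
C+Z_d+Z_r = 0.0800+0.0050+0.1000 = 0.1850 m
sum ≈ 0.2880+0.5760+0.7200+0.1850 ≈ 1.7690 m = S ✓

v_R_max = 12/5 m/s = 2.4000 m/s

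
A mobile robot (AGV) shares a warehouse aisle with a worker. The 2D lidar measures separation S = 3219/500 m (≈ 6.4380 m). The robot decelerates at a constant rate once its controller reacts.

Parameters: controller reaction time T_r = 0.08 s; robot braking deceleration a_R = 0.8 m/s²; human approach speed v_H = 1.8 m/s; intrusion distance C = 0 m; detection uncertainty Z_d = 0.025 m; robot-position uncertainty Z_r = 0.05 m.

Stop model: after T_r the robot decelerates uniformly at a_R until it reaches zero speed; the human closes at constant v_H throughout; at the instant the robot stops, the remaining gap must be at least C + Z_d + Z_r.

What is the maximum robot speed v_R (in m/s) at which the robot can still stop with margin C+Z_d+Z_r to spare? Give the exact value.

v_R_max = 9/5 m/s = 1.8000 m/s

quadratic (5/8)·v² + (233/100)·v + (-6219/1000) = 0
  disc = (233/100)² − 4·(5/8)·(-6219/1000) = 52441/2500 ; √disc = 229/50
  v_R = (−(233/100) + 229/50) / (2·(5/8)) = 9/5 m/s
check:
T_s = v_R/a_R = (9/5)/(4/5) = 2.2500 s
reaction-phase robot travel = 1.8000·0.0800 = 0.1440 m
robot covers 1.8000·2.2500 − ½·0.8000·2.2500² = 2.0250 m while stopping
human over T_r+T_s: 1.8000·(0.0800+2.2500) = 4.1940 m
margins: 0.0000+0.0250+0.0500 = 0.0750 m
sum ≈ 0.1440+2.0250+4.1940+0.0750 ≈ 6.4380 m = S ✓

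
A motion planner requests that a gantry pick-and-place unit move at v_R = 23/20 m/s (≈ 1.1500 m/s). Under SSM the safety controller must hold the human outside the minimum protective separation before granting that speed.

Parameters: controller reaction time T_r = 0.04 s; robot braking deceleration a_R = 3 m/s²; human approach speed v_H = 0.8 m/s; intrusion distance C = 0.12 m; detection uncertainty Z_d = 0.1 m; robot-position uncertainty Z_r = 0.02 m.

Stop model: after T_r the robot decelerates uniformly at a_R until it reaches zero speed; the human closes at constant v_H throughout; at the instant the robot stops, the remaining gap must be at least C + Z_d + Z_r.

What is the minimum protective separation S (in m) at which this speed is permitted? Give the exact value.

S_min = 10141/12000 m = 0.8451 m

stop time T_s = (23/20)/3 = 0.3833 s
robot covers v_R·T_r = 1.1500·0.0400 = 0.0460 m before braking
robot covers 1.1500·0.3833 − ½·3.0000·0.3833² = 0.2204 m while stopping
human closes 0.8000·0.4233 = 0.3387 m
C+Z_d+Z_r = 0.1200+0.1000+0.0200 = 0.2400 m
S_min ≈ 0.0460+0.2204+0.3387+0.2400  ⇒  S_min = 10141/12000 m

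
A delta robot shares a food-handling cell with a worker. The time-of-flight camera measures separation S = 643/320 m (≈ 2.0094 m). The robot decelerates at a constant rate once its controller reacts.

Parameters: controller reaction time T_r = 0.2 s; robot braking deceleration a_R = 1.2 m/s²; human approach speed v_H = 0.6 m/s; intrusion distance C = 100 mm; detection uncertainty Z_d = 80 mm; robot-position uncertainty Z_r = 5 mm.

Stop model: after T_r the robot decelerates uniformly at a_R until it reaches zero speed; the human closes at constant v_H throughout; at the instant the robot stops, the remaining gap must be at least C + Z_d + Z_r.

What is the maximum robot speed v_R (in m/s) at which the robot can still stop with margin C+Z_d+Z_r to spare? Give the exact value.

v_R_max = 27/20 m/s = 1.3500 m/s

at the boundary: (5/12)·v² + (7/10)·v + (-2727/1600) = 0
  disc = (7/10)² − 4·(5/12)·(-2727/1600) = 5329/1600 ; √disc = 73/40
  v_R = (−(7/10) + 73/40) / (2·(5/12)) = 27/20 m/s
check:
T_s = v_R/a_R = (27/20)/(6/5) = 1.1250 s
reaction-phase robot travel = 1.3500·0.2000 = 0.2700 m
braking distance = 1.3500²/(2·1.2000) = 0.7594 m
human closes 0.6000·1.3250 = 0.7950 m
C+Z_d+Z_r = 0.1000+0.0800+0.0050 = 0.1850 m
sum ≈ 0.2700+0.7594+0.7950+0.1850 ≈ 2.0094 m = S ✓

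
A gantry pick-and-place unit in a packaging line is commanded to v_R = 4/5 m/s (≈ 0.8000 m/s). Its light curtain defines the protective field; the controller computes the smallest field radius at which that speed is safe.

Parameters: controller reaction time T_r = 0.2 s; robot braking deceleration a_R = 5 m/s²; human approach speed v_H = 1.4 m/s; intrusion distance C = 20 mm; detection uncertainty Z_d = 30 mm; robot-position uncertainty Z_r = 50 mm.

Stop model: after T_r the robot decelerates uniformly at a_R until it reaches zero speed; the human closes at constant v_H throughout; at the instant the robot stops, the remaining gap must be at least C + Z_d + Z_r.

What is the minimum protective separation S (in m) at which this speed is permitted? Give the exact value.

stop time T_s = (4/5)/5 = 0.1600 s
robot covers v_R·T_r = 0.8000·0.2000 = 0.1600 m before braking
braking distance = 0.8000²/(2·5.0000) = 0.0640 m
human over T_r+T_s: 1.4000·(0.2000+0.1600) = 0.5040 m
residual clearance needed = 0.0200+0.0300+0.0500 = 0.1000 m
S_min ≈ 0.1600+0.0640+0.5040+0.1000  ⇒  S_min = 207/250 m

S_min = 207/250 m = 0.8280 m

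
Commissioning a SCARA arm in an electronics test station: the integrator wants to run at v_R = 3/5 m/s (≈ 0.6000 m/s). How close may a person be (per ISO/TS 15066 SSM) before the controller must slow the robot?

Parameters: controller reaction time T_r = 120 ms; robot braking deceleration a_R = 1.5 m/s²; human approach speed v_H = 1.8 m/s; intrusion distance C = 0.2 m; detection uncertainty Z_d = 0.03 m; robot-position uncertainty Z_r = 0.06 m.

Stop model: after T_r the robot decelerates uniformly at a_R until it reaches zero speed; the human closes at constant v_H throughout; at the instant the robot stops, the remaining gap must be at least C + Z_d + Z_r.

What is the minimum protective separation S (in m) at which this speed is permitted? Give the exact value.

S_min = 709/500 m = 1.4180 m

T_s = v_R/a_R = (3/5)/(3/2) = 0.4000 s
reaction-phase robot travel = 0.6000·0.1200 = 0.0720 m
braking distance = 0.6000²/(2·1.5000) = 0.1200 m
person approaches 1.8000·(0.1200+0.4000) = 0.9360 m
residual clearance needed = 0.2000+0.0300+0.0600 = 0.2900 m
S_min ≈ 0.0720+0.1200+0.9360+0.2900  ⇒  S_min = 709/500 m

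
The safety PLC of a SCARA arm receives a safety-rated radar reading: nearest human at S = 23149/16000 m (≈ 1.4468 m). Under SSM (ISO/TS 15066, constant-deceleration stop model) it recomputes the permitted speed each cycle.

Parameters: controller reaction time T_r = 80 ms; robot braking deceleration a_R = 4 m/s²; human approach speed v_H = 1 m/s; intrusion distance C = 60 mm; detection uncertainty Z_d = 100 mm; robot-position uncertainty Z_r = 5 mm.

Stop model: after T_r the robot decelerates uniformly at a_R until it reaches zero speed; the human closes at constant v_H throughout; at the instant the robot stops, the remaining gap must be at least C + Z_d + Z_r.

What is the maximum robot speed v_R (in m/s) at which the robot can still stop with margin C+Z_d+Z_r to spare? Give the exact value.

collect terms ⇒ (1/8)·v_R² + (33/100)·v_R + (-19229/16000) = 0
  disc = (33/100)² − 4·(1/8)·(-19229/16000) = 113569/160000 ; √disc = 337/400
  v_R = (−(33/100) + 337/400) / (2·(1/8)) = 41/20 m/s
check:
T_s = v_R/a_R = (41/20)/4 = 0.5125 s
reaction-phase robot travel = 2.0500·0.0800 = 0.1640 m
braking distance = 2.0500²/(2·4.0000) = 0.5253 m
human closes 1.0000·0.5925 = 0.5925 m
C+Z_d+Z_r = 0.0600+0.1000+0.0050 = 0.1650 m
sum ≈ 0.1640+0.5253+0.5925+0.1650 ≈ 1.4468 m = S ✓

v_R_max = 41/20 m/s = 2.0500 m/s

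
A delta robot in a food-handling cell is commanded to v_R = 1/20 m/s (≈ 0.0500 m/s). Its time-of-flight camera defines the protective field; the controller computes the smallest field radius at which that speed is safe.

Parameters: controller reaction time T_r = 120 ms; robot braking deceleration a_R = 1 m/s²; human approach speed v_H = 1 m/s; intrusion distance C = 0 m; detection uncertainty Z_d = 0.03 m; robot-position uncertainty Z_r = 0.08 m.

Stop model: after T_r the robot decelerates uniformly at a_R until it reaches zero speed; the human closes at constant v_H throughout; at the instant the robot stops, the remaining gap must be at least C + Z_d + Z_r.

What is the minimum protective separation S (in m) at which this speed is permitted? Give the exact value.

S_min = 1149/4000 m = 0.2873 m

braking lasts T_s = (1/20)/1 = 0.0500 s
reaction-phase robot travel = 0.0500·0.1200 = 0.0060 m
braking distance = 0.0500²/(2·1.0000) = 0.0013 m
human closes 1.0000·0.1700 = 0.1700 m
residual clearance needed = 0.0000+0.0300+0.0800 = 0.1100 m
S_min ≈ 0.0060+0.0013+0.1700+0.1100  ⇒  S_min = 1149/4000 m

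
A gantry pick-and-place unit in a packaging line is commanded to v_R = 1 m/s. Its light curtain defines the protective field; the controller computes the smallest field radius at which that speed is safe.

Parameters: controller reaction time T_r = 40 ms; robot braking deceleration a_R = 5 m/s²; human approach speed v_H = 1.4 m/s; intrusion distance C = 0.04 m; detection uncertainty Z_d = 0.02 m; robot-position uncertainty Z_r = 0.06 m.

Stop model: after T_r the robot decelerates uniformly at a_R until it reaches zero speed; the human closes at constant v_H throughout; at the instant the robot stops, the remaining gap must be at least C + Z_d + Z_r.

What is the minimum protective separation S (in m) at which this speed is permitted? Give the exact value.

T_s = v_R/a_R = 1/5 = 0.2000 s
reaction-phase robot travel = 1.0000·0.0400 = 0.0400 m
robot under decel: 1.0000²/(2·5.0000) = 0.1000 m
person approaches 1.4000·(0.0400+0.2000) = 0.3360 m
C+Z_d+Z_r = 0.0400+0.0200+0.0600 = 0.1200 m
S_min ≈ 0.0400+0.1000+0.3360+0.1200  ⇒  S_min = 149/250 m

S_min = 149/250 m = 0.5960 m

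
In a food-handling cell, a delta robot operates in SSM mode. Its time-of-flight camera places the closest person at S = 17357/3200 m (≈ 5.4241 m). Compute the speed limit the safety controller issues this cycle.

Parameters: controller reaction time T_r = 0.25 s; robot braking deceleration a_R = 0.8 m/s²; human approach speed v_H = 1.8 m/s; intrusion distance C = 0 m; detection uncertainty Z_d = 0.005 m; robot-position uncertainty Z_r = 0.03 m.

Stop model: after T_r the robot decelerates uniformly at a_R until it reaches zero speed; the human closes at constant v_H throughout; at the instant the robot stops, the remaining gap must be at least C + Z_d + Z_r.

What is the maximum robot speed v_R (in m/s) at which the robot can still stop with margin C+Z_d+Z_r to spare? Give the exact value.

v_R_max = 29/20 m/s = 1.4500 m/s

quadratic (5/8)·v² + (5/2)·v + (-3161/640) = 0
  disc = (5/2)² − 4·(5/8)·(-3161/640) = 4761/256 ; √disc = 69/16
  v_R = (−(5/2) + 69/16) / (2·(5/8)) = 29/20 m/s
check:
T_s = v_R/a_R = (29/20)/(4/5) = 1.8125 s
reaction-phase robot travel = 1.4500·0.2500 = 0.3625 m
robot under decel: 1.4500²/(2·0.8000) = 1.3141 m
person approaches 1.8000·(0.2500+1.8125) = 3.7125 m
C+Z_d+Z_r = 0.0000+0.0050+0.0300 = 0.0350 m
sum ≈ 0.3625+1.3141+3.7125+0.0350 ≈ 5.4241 m = S ✓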